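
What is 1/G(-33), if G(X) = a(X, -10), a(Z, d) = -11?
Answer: -1/11 ≈ -0.090909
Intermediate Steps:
G(X) = -11
1/G(-33) = 1/(-11) = -1/11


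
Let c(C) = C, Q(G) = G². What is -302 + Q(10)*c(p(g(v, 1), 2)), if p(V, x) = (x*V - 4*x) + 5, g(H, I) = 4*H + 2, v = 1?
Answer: 598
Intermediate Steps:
g(H, I) = 2 + 4*H
p(V, x) = 5 - 4*x + V*x (p(V, x) = (V*x - 4*x) + 5 = (-4*x + V*x) + 5 = 5 - 4*x + V*x)
-302 + Q(10)*c(p(g(v, 1), 2)) = -302 + 10²*(5 - 4*2 + (2 + 4*1)*2) = -302 + 100*(5 - 8 + (2 + 4)*2) = -302 + 100*(5 - 8 + 6*2) = -302 + 100*(5 - 8 + 12) = -302 + 100*9 = -302 + 900 = 598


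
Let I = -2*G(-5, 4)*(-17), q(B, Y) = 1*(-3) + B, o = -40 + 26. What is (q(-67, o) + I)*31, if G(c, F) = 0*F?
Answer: -2170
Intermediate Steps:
G(c, F) = 0
o = -14
q(B, Y) = -3 + B
I = 0 (I = -2*0*(-17) = 0*(-17) = 0)
(q(-67, o) + I)*31 = ((-3 - 67) + 0)*31 = (-70 + 0)*31 = -70*31 = -2170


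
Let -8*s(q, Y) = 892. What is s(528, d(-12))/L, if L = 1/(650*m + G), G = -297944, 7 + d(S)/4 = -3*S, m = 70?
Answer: 28147506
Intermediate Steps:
d(S) = -28 - 12*S (d(S) = -28 + 4*(-3*S) = -28 - 12*S)
s(q, Y) = -223/2 (s(q, Y) = -1/8*892 = -223/2)
L = -1/252444 (L = 1/(650*70 - 297944) = 1/(45500 - 297944) = 1/(-252444) = -1/252444 ≈ -3.9613e-6)
s(528, d(-12))/L = -223/(2*(-1/252444)) = -223/2*(-252444) = 28147506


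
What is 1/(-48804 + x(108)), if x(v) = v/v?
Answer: -1/48803 ≈ -2.0491e-5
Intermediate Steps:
x(v) = 1
1/(-48804 + x(108)) = 1/(-48804 + 1) = 1/(-48803) = -1/48803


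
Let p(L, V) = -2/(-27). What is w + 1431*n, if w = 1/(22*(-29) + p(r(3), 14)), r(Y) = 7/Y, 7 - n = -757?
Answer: 18830723589/17224 ≈ 1.0933e+6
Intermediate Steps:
n = 764 (n = 7 - 1*(-757) = 7 + 757 = 764)
p(L, V) = 2/27 (p(L, V) = -2*(-1/27) = 2/27)
w = -27/17224 (w = 1/(22*(-29) + 2/27) = 1/(-638 + 2/27) = 1/(-17224/27) = -27/17224 ≈ -0.0015676)
w + 1431*n = -27/17224 + 1431*764 = -27/17224 + 1093284 = 18830723589/17224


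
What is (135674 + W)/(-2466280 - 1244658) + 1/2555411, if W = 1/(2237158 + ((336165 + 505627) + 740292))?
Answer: -1324127844579099803/36217764128065337356 ≈ -0.036560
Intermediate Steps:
W = 1/3819242 (W = 1/(2237158 + (841792 + 740292)) = 1/(2237158 + 1582084) = 1/3819242 ≈ 2.6183e-7)
(135674 + W)/(-2466280 - 1244658) + 1/2555411 = (135674 + 1/3819242)/(-2466280 - 1244658) + 1/2555411 = (518171839109/3819242)/(-3710938) + 1/2555411 = (518171839109/3819242)*(-1/3710938) + 1/2555411 = -518171839109/14172970268996 + 1/2555411 = -1324127844579099803/36217764128065337356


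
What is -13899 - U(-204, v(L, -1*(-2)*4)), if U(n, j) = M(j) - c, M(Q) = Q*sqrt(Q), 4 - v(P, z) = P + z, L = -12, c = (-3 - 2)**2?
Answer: -13874 - 16*sqrt(2) ≈ -13897.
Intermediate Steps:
c = 25 (c = (-5)**2 = 25)
v(P, z) = 4 - P - z (v(P, z) = 4 - (P + z) = 4 + (-P - z) = 4 - P - z)
M(Q) = Q**(3/2)
U(n, j) = -25 + j**(3/2) (U(n, j) = j**(3/2) - 1*25 = j**(3/2) - 25 = -25 + j**(3/2))
-13899 - U(-204, v(L, -1*(-2)*4)) = -13899 - (-25 + (4 - 1*(-12) - (-1*(-2))*4)**(3/2)) = -13899 - (-25 + (4 + 12 - 2*4)**(3/2)) = -13899 - (-25 + (4 + 12 - 1*8)**(3/2)) = -13899 - (-25 + (4 + 12 - 8)**(3/2)) = -13899 - (-25 + 8**(3/2)) = -13899 - (-25 + 16*sqrt(2)) = -13899 + (25 - 16*sqrt(2)) = -13874 - 16*sqrt(2)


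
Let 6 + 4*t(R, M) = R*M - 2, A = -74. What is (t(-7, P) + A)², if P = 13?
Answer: 156025/16 ≈ 9751.6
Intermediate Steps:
t(R, M) = -2 + M*R/4 (t(R, M) = -3/2 + (R*M - 2)/4 = -3/2 + (M*R - 2)/4 = -3/2 + (-2 + M*R)/4 = -3/2 + (-½ + M*R/4) = -2 + M*R/4)
(t(-7, P) + A)² = ((-2 + (¼)*13*(-7)) - 74)² = ((-2 - 91/4) - 74)² = (-99/4 - 74)² = (-395/4)² = 156025/16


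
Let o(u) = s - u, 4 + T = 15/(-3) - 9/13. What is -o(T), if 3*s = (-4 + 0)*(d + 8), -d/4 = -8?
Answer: 1702/39 ≈ 43.641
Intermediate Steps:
d = 32 (d = -4*(-8) = 32)
s = -160/3 (s = ((-4 + 0)*(32 + 8))/3 = (-4*40)/3 = (⅓)*(-160) = -160/3 ≈ -53.333)
T = -126/13 (T = -4 + (15/(-3) - 9/13) = -4 + (15*(-⅓) - 9*1/13) = -4 + (-5 - 9/13) = -4 - 74/13 = -126/13 ≈ -9.6923)
o(u) = -160/3 - u
-o(T) = -(-160/3 - 1*(-126/13)) = -(-160/3 + 126/13) = -1*(-1702/39) = 1702/39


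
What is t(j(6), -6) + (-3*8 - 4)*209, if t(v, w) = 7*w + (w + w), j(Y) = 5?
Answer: -5906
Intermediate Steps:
t(v, w) = 9*w (t(v, w) = 7*w + 2*w = 9*w)
t(j(6), -6) + (-3*8 - 4)*209 = 9*(-6) + (-3*8 - 4)*209 = -54 + (-24 - 4)*209 = -54 - 28*209 = -54 - 5852 = -5906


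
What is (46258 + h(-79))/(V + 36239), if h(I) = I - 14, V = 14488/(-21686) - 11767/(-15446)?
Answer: 7731759349370/6069358860499 ≈ 1.2739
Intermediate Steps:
V = 15698757/167480978 (V = 14488*(-1/21686) - 11767*(-1/15446) = -7244/10843 + 11767/15446 = 15698757/167480978 ≈ 0.093735)
h(I) = -14 + I
(46258 + h(-79))/(V + 36239) = (46258 + (-14 - 79))/(15698757/167480978 + 36239) = (46258 - 93)/(6069358860499/167480978) = 46165*(167480978/6069358860499) = 7731759349370/6069358860499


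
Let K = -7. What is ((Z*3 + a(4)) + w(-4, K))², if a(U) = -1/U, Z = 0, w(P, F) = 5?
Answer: 361/16 ≈ 22.563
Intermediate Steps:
((Z*3 + a(4)) + w(-4, K))² = ((0*3 - 1/4) + 5)² = ((0 - 1*¼) + 5)² = ((0 - ¼) + 5)² = (-¼ + 5)² = (19/4)² = 361/16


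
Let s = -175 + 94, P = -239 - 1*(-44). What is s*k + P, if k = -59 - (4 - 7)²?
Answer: 5313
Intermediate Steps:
P = -195 (P = -239 + 44 = -195)
k = -68 (k = -59 - 1*(-3)² = -59 - 1*9 = -59 - 9 = -68)
s = -81
s*k + P = -81*(-68) - 195 = 5508 - 195 = 5313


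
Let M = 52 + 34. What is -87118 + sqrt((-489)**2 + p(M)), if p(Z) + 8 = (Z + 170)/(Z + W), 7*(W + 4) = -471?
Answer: -87118 + sqrt(2536934393)/103 ≈ -86629.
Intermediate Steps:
M = 86
W = -499/7 (W = -4 + (1/7)*(-471) = -4 - 471/7 = -499/7 ≈ -71.286)
p(Z) = -8 + (170 + Z)/(-499/7 + Z) (p(Z) = -8 + (Z + 170)/(Z - 499/7) = -8 + (170 + Z)/(-499/7 + Z))
-87118 + sqrt((-489)**2 + p(M)) = -87118 + sqrt((-489)**2 + (5182 - 49*86)/(-499 + 7*86)) = -87118 + sqrt(239121 + (5182 - 4214)/(-499 + 602)) = -87118 + sqrt(239121 + 968/103) = -87118 + sqrt(24630431/103) = -87118 + sqrt(2536934393)/103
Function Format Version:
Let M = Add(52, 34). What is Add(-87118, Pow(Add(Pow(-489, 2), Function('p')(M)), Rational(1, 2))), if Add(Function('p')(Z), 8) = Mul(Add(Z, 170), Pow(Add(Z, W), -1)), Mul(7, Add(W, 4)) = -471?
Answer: Add(-87118, Mul(Rational(1, 103), Pow(2536934393, Rational(1, 2)))) ≈ -86629.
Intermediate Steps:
M = 86
W = Rational(-499, 7) (W = Add(-4, Mul(Rational(1, 7), -471)) = Add(-4, Rational(-471, 7)) = Rational(-499, 7) ≈ -71.286)
Function('p')(Z) = Add(-8, Mul(Pow(Add(Rational(-499, 7), Z), -1), Add(170, Z))) (Function('p')(Z) = Add(-8, Mul(Add(Z, 170), Pow(Add(Z, Rational(-499, 7)), -1))) = Add(-8, Mul(Add(170, Z), Pow(Add(Rational(-499, 7), Z), -1))) = Add(-8, Mul(Pow(Add(Rational(-499, 7), Z), -1), Add(170, Z))))
Add(-87118, Pow(Add(Pow(-489, 2), Function('p')(M)), Rational(1, 2))) = Add(-87118, Pow(Add(Pow(-489, 2), Mul(Pow(Add(-499, Mul(7, 86)), -1), Add(5182, Mul(-49, 86)))), Rational(1, 2))) = Add(-87118, Pow(Add(239121, Mul(Pow(Add(-499, 602), -1), Add(5182, -4214))), Rational(1, 2))) = Add(-87118, Pow(Add(239121, Mul(Pow(103, -1), 968)), Rational(1, 2))) = Add(-87118, Pow(Add(239121, Mul(Rational(1, 103), 968)), Rational(1, 2))) = Add(-87118, Pow(Add(239121, Rational(968, 103)), Rational(1, 2))) = Add(-87118, Pow(Rational(24630431, 103), Rational(1, 2))) = Add(-87118, Mul(Rational(1, 103), Pow(2536934393, Rational(1, 2))))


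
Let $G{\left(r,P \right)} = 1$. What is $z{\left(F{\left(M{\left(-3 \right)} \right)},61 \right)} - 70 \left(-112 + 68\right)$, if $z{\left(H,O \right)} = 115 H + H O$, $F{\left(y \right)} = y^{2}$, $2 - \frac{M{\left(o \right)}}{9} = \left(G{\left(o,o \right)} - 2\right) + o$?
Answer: $516296$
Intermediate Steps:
$M{\left(o \right)} = 27 - 9 o$ ($M{\left(o \right)} = 18 - 9 \left(\left(1 - 2\right) + o\right) = 18 - 9 \left(-1 + o\right) = 18 - \left(-9 + 9 o\right) = 27 - 9 o$)
$z{\left(F{\left(M{\left(-3 \right)} \right)},61 \right)} - 70 \left(-112 + 68\right) = \left(27 - -27\right)^{2} \left(115 + 61\right) - 70 \left(-112 + 68\right) = \left(27 + 27\right)^{2} \cdot 176 - 70 \left(-44\right) = 54^{2} \cdot 176 - -3080 = 2916 \cdot 176 + 3080 = 513216 + 3080 = 516296$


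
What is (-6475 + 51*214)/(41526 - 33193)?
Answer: 4439/8333 ≈ 0.53270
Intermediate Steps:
(-6475 + 51*214)/(41526 - 33193) = (-6475 + 10914)/8333 = 4439*(1/8333) = 4439/8333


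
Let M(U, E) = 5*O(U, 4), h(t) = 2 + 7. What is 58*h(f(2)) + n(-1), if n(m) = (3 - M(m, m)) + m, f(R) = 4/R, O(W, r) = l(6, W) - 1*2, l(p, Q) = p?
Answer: 504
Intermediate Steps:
O(W, r) = 4 (O(W, r) = 6 - 1*2 = 6 - 2 = 4)
h(t) = 9
M(U, E) = 20 (M(U, E) = 5*4 = 20)
n(m) = -17 + m (n(m) = (3 - 1*20) + m = (3 - 20) + m = -17 + m)
58*h(f(2)) + n(-1) = 58*9 + (-17 - 1) = 522 - 18 = 504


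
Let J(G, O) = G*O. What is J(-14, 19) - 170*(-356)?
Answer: 60254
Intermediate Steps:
J(-14, 19) - 170*(-356) = -14*19 - 170*(-356) = -266 + 60520 = 60254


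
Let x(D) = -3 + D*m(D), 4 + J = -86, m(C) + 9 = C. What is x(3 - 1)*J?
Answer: 1530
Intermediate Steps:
m(C) = -9 + C
J = -90 (J = -4 - 86 = -90)
x(D) = -3 + D*(-9 + D)
x(3 - 1)*J = (-3 + (3 - 1)*(-9 + (3 - 1)))*(-90) = (-3 + 2*(-9 + 2))*(-90) = (-3 + 2*(-7))*(-90) = (-3 - 14)*(-90) = -17*(-90) = 1530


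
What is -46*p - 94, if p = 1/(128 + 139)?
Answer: -25144/267 ≈ -94.172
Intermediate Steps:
p = 1/267 ≈ 0.0037453
-46*p - 94 = -46*1/267 - 94 = -46/267 - 94 = -25144/267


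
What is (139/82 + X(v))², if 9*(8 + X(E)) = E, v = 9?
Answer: 189225/6724 ≈ 28.142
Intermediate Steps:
X(E) = -8 + E/9
(139/82 + X(v))² = (139/82 + (-8 + (⅑)*9))² = (139*(1/82) + (-8 + 1))² = (139/82 - 7)² = (-435/82)² = 189225/6724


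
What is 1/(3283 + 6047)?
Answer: 1/9330 ≈ 0.00010718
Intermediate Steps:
1/(3283 + 6047) = 1/9330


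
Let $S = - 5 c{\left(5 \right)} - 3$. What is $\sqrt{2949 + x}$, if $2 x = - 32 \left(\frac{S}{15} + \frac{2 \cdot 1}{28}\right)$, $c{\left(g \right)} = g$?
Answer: $\frac{\sqrt{32829405}}{105} \approx 54.569$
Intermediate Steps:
$S = -28$ ($S = \left(-5\right) 5 - 3 = -25 - 3 = -28$)
$x = \frac{3016}{105}$ ($x = \frac{\left(-32\right) \left(- \frac{28}{15} + \frac{2 \cdot 1}{28}\right)}{2} = \frac{\left(-32\right) \left(\left(-28\right) \frac{1}{15} + 2 \cdot \frac{1}{28}\right)}{2} = \frac{\left(-32\right) \left(- \frac{28}{15} + \frac{1}{14}\right)}{2} = \frac{\left(-32\right) \left(- \frac{377}{210}\right)}{2} = \frac{1}{2} \cdot \frac{6032}{105} = \frac{3016}{105} \approx 28.724$)
$\sqrt{2949 + x} = \sqrt{2949 + \frac{3016}{105}} = \sqrt{\frac{312661}{105}} = \frac{\sqrt{32829405}}{105}$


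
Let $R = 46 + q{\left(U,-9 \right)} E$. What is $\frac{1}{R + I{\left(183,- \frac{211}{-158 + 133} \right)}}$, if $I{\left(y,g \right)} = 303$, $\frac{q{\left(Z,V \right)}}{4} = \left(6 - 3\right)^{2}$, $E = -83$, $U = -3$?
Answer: $- \frac{1}{2639} \approx -0.00037893$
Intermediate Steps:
$q{\left(Z,V \right)} = 36$ ($q{\left(Z,V \right)} = 4 \left(6 - 3\right)^{2} = 4 \cdot 3^{2} = 4 \cdot 9 = 36$)
$R = -2942$ ($R = 46 + 36 \left(-83\right) = 46 - 2988 = -2942$)
$\frac{1}{R + I{\left(183,- \frac{211}{-158 + 133} \right)}} = \frac{1}{-2942 + 303} = \frac{1}{-2639} = - \frac{1}{2639}$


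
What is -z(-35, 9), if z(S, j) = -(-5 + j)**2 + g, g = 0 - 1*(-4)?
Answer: 12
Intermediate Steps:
g = 4 (g = 0 + 4 = 4)
z(S, j) = 4 - (-5 + j)**2 (z(S, j) = -(-5 + j)**2 + 4 = 4 - (-5 + j)**2)
-z(-35, 9) = -(4 - (-5 + 9)**2) = -(4 - 1*4**2) = -(4 - 1*16) = -(4 - 16) = -1*(-12) = 12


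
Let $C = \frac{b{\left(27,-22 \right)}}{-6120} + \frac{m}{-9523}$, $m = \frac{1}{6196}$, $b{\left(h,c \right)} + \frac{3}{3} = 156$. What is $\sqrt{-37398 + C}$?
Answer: $\frac{i \sqrt{338656495922936365617946}}{3009229908} \approx 193.39 i$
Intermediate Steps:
$b{\left(h,c \right)} = 155$ ($b{\left(h,c \right)} = -1 + 156 = 155$)
$m = \frac{1}{6196} \approx 0.00016139$
$C = - \frac{457285243}{18055379448}$ ($C = \frac{155}{-6120} + \frac{1}{6196 \left(-9523\right)} = 155 \left(- \frac{1}{6120}\right) + \frac{1}{6196} \left(- \frac{1}{9523}\right) = - \frac{31}{1224} - \frac{1}{59004508} = - \frac{457285243}{18055379448} \approx -0.025327$)
$\sqrt{-37398 + C} = \sqrt{-37398 - \frac{457285243}{18055379448}} = \sqrt{- \frac{675235537881547}{18055379448}} = \frac{i \sqrt{338656495922936365617946}}{3009229908}$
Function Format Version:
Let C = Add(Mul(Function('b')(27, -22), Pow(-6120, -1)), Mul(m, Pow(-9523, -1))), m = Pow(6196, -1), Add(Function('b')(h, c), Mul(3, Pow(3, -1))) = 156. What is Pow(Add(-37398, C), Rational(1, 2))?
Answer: Mul(Rational(1, 3009229908), I, Pow(338656495922936365617946, Rational(1, 2))) ≈ Mul(193.39, I)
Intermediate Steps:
Function('b')(h, c) = 155 (Function('b')(h, c) = Add(-1, 156) = 155)
m = Rational(1, 6196) ≈ 0.00016139
C = Rational(-457285243, 18055379448) (C = Add(Mul(155, Pow(-6120, -1)), Mul(Rational(1, 6196), Pow(-9523, -1))) = Add(Mul(155, Rational(-1, 6120)), Mul(Rational(1, 6196), Rational(-1, 9523))) = Add(Rational(-31, 1224), Rational(-1, 59004508)) = Rational(-457285243, 18055379448) ≈ -0.025327)
Pow(Add(-37398, C), Rational(1, 2)) = Pow(Add(-37398, Rational(-457285243, 18055379448)), Rational(1, 2)) = Pow(Rational(-675235537881547, 18055379448), Rational(1, 2)) = Mul(Rational(1, 3009229908), I, Pow(338656495922936365617946, Rational(1, 2)))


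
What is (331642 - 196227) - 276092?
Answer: -140677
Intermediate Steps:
(331642 - 196227) - 276092 = 135415 - 276092 = -140677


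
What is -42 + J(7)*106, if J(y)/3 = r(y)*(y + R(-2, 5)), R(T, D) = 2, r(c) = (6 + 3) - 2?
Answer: 19992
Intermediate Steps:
r(c) = 7 (r(c) = 9 - 2 = 7)
J(y) = 42 + 21*y (J(y) = 3*(7*(y + 2)) = 3*(7*(2 + y)) = 3*(14 + 7*y) = 42 + 21*y)
-42 + J(7)*106 = -42 + (42 + 21*7)*106 = -42 + (42 + 147)*106 = -42 + 189*106 = -42 + 20034 = 19992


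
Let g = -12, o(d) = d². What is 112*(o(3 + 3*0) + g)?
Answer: -336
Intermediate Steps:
112*(o(3 + 3*0) + g) = 112*((3 + 3*0)² - 12) = 112*((3 + 0)² - 12) = 112*(3² - 12) = 112*(9 - 12) = 112*(-3) = -336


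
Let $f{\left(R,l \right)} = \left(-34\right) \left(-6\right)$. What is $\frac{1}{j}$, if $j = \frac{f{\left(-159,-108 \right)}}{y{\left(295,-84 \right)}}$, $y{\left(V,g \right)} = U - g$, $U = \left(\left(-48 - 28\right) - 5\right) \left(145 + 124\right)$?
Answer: $- \frac{7235}{68} \approx -106.4$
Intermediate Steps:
$f{\left(R,l \right)} = 204$
$U = -21789$ ($U = \left(\left(-48 - 28\right) - 5\right) 269 = \left(-76 - 5\right) 269 = \left(-81\right) 269 = -21789$)
$y{\left(V,g \right)} = -21789 - g$
$j = - \frac{68}{7235}$ ($j = \frac{204}{-21789 - -84} = \frac{204}{-21789 + 84} = \frac{204}{-21705} = 204 \left(- \frac{1}{21705}\right) = - \frac{68}{7235} \approx -0.0093988$)
$\frac{1}{j} = \frac{1}{- \frac{68}{7235}} = - \frac{7235}{68}$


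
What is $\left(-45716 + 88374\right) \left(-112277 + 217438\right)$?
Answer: $4485957938$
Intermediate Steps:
$\left(-45716 + 88374\right) \left(-112277 + 217438\right) = 42658 \cdot 105161 = 4485957938$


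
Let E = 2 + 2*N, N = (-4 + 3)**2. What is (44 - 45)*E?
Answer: -4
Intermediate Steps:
N = 1 (N = (-1)**2 = 1)
E = 4 (E = 2 + 2*1 = 2 + 2 = 4)
(44 - 45)*E = (44 - 45)*4 = -1*4 = -4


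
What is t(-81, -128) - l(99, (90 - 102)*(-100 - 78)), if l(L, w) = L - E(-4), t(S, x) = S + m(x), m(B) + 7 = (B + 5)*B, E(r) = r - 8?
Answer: 15545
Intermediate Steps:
E(r) = -8 + r
m(B) = -7 + B*(5 + B) (m(B) = -7 + (B + 5)*B = -7 + (5 + B)*B = -7 + B*(5 + B))
t(S, x) = -7 + S + x² + 5*x (t(S, x) = S + (-7 + x² + 5*x) = -7 + S + x² + 5*x)
l(L, w) = 12 + L (l(L, w) = L - (-8 - 4) = L - 1*(-12) = L + 12 = 12 + L)
t(-81, -128) - l(99, (90 - 102)*(-100 - 78)) = (-7 - 81 + (-128)² + 5*(-128)) - (12 + 99) = (-7 - 81 + 16384 - 640) - 1*111 = 15656 - 111 = 15545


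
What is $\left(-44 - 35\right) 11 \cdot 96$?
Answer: $-83424$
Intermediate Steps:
$\left(-44 - 35\right) 11 \cdot 96 = \left(-79\right) 11 \cdot 96 = \left(-869\right) 96 = -83424$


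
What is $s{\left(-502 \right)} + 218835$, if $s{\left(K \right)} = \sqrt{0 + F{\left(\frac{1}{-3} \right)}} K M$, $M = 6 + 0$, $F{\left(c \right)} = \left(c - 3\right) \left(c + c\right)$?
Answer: $218835 - 2008 \sqrt{5} \approx 2.1435 \cdot 10^{5}$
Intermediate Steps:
$F{\left(c \right)} = 2 c \left(-3 + c\right)$ ($F{\left(c \right)} = \left(-3 + c\right) 2 c = 2 c \left(-3 + c\right)$)
$M = 6$
$s{\left(K \right)} = 4 K \sqrt{5}$ ($s{\left(K \right)} = \sqrt{0 + \frac{2 \left(-3 + \frac{1}{-3}\right)}{-3}} K 6 = \sqrt{0 + 2 \left(- \frac{1}{3}\right) \left(-3 - \frac{1}{3}\right)} K 6 = \sqrt{0 + 2 \left(- \frac{1}{3}\right) \left(- \frac{10}{3}\right)} K 6 = \sqrt{0 + \frac{20}{9}} K 6 = \sqrt{\frac{20}{9}} K 6 = \frac{2 \sqrt{5}}{3} K 6 = \frac{2 K \sqrt{5}}{3} \cdot 6 = 4 K \sqrt{5}$)
$s{\left(-502 \right)} + 218835 = 4 \left(-502\right) \sqrt{5} + 218835 = - 2008 \sqrt{5} + 218835 = 218835 - 2008 \sqrt{5}$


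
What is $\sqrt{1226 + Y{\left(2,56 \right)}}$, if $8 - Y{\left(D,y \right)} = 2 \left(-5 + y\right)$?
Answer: $2 \sqrt{283} \approx 33.645$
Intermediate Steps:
$Y{\left(D,y \right)} = 18 - 2 y$ ($Y{\left(D,y \right)} = 8 - 2 \left(-5 + y\right) = 8 - \left(-10 + 2 y\right) = 18 - 2 y$)
$\sqrt{1226 + Y{\left(2,56 \right)}} = \sqrt{1226 + \left(18 - 112\right)} = \sqrt{1226 - 94} = \sqrt{1132} = 2 \sqrt{283}$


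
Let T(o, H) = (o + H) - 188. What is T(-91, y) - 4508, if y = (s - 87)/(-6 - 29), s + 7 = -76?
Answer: -33475/7 ≈ -4782.1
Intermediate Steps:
s = -83 (s = -7 - 76 = -83)
y = 34/7 (y = (-83 - 87)/(-6 - 29) = -170/(-35) = -170*(-1/35) = 34/7 ≈ 4.8571)
T(o, H) = -188 + H + o (T(o, H) = (H + o) - 188 = -188 + H + o)
T(-91, y) - 4508 = (-188 + 34/7 - 91) - 4508 = -1919/7 - 4508 = -33475/7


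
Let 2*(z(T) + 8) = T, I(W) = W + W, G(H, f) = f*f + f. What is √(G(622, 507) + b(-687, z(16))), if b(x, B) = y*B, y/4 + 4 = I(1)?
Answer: 26*√381 ≈ 507.50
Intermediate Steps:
G(H, f) = f + f² (G(H, f) = f² + f = f + f²)
I(W) = 2*W
y = -8 (y = -16 + 4*(2*1) = -16 + 4*2 = -16 + 8 = -8)
z(T) = -8 + T/2
b(x, B) = -8*B
√(G(622, 507) + b(-687, z(16))) = √(507*(1 + 507) - 8*(-8 + (½)*16)) = √(507*508 - 8*(-8 + 8)) = √(257556 - 8*0) = √(257556 + 0) = √257556 = 26*√381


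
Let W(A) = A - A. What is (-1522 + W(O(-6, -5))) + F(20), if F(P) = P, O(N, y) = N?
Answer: -1502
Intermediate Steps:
W(A) = 0
(-1522 + W(O(-6, -5))) + F(20) = (-1522 + 0) + 20 = -1522 + 20 = -1502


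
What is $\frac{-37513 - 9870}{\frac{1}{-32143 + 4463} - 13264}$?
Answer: $\frac{1311561440}{367147521} \approx 3.5723$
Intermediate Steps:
$\frac{-37513 - 9870}{\frac{1}{-32143 + 4463} - 13264} = - \frac{47383}{\frac{1}{-27680} - 13264} = - \frac{47383}{- \frac{1}{27680} - 13264} = - \frac{47383}{- \frac{367147521}{27680}} = \left(-47383\right) \left(- \frac{27680}{367147521}\right) = \frac{1311561440}{367147521}$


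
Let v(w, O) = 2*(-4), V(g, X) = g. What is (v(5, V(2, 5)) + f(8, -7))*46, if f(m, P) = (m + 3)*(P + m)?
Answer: 138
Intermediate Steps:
v(w, O) = -8
f(m, P) = (3 + m)*(P + m)
(v(5, V(2, 5)) + f(8, -7))*46 = (-8 + (8² + 3*(-7) + 3*8 - 7*8))*46 = (-8 + (64 - 21 + 24 - 56))*46 = (-8 + 11)*46 = 3*46 = 138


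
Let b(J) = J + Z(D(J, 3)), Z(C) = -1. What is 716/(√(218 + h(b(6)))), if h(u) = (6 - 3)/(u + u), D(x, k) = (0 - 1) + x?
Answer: 716*√21830/2183 ≈ 48.460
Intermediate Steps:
D(x, k) = -1 + x
b(J) = -1 + J (b(J) = J - 1 = -1 + J)
h(u) = 3/(2*u) (h(u) = 3/((2*u)) = 3*(1/(2*u)) = 3/(2*u))
716/(√(218 + h(b(6)))) = 716/(√(218 + 3/(2*(-1 + 6)))) = 716/(√(218 + (3/2)/5)) = 716/(√(218 + (3/2)*(⅕))) = 716/(√(218 + 3/10)) = 716/(√(2183/10)) = 716/((√21830/10)) = 716*(√21830/2183) = 716*√21830/2183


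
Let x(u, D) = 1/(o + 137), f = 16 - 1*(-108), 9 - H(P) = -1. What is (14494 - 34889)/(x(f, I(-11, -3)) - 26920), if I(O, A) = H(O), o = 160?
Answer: 6057315/7995239 ≈ 0.75762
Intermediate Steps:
H(P) = 10 (H(P) = 9 - 1*(-1) = 9 + 1 = 10)
f = 124 (f = 16 + 108 = 124)
I(O, A) = 10
x(u, D) = 1/297 (x(u, D) = 1/(160 + 137) = 1/297)
(14494 - 34889)/(x(f, I(-11, -3)) - 26920) = (14494 - 34889)/(1/297 - 26920) = -20395/(-7995239/297) = -20395*(-297/7995239) = 6057315/7995239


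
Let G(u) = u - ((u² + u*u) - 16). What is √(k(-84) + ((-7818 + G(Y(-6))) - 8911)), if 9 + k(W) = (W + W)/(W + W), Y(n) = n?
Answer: I*√16799 ≈ 129.61*I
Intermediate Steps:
k(W) = -8 (k(W) = -9 + (W + W)/(W + W) = -9 + (2*W)/((2*W)) = -9 + (2*W)*(1/(2*W)) = -9 + 1 = -8)
G(u) = 16 + u - 2*u² (G(u) = u - ((u² + u²) - 16) = u - (2*u² - 16) = u - (-16 + 2*u²) = u + (16 - 2*u²) = 16 + u - 2*u²)
√(k(-84) + ((-7818 + G(Y(-6))) - 8911)) = √(-8 + ((-7818 + (16 - 6 - 2*(-6)²)) - 8911)) = √(-8 + ((-7818 + (16 - 6 - 2*36)) - 8911)) = √(-8 + ((-7818 + (16 - 6 - 72)) - 8911)) = √(-8 + ((-7818 - 62) - 8911)) = √(-8 + (-7880 - 8911)) = √(-8 - 16791) = √(-16799) = I*√16799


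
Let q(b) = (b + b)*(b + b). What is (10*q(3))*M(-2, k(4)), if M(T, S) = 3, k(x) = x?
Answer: 1080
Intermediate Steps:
q(b) = 4*b**2 (q(b) = (2*b)*(2*b) = 4*b**2)
(10*q(3))*M(-2, k(4)) = (10*(4*3**2))*3 = (10*(4*9))*3 = (10*36)*3 = 360*3 = 1080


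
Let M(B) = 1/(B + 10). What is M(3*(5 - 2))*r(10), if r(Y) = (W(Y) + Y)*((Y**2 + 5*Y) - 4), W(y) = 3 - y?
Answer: 438/19 ≈ 23.053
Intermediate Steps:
M(B) = 1/(10 + B)
r(Y) = -12 + 3*Y**2 + 15*Y (r(Y) = ((3 - Y) + Y)*((Y**2 + 5*Y) - 4) = 3*(-4 + Y**2 + 5*Y) = -12 + 3*Y**2 + 15*Y)
M(3*(5 - 2))*r(10) = (-12 + 3*10**2 + 15*10)/(10 + 3*(5 - 2)) = (-12 + 3*100 + 150)/(10 + 3*3) = (-12 + 300 + 150)/(10 + 9) = 438/19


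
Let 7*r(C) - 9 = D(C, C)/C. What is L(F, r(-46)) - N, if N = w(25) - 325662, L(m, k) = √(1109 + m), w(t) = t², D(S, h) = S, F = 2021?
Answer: 325037 + √3130 ≈ 3.2509e+5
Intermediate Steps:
r(C) = 10/7 (r(C) = 9/7 + (C/C)/7 = 9/7 + (⅐)*1 = 9/7 + ⅐ = 10/7)
N = -325037 (N = 25² - 325662 = 625 - 325662 = -325037)
L(F, r(-46)) - N = √(1109 + 2021) - 1*(-325037) = √3130 + 325037 = 325037 + √3130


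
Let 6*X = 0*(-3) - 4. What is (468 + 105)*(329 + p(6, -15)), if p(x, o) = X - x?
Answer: 184697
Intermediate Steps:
X = -⅔ (X = (0*(-3) - 4)/6 = (0 - 4)/6 = (⅙)*(-4) = -⅔ ≈ -0.66667)
p(x, o) = -⅔ - x
(468 + 105)*(329 + p(6, -15)) = (468 + 105)*(329 + (-⅔ - 1*6)) = 573*(329 + (-⅔ - 6)) = 573*(329 - 20/3) = 573*(967/3) = 184697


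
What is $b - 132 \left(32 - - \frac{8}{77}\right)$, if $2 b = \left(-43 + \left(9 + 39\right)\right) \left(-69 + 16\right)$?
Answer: $- \frac{61183}{14} \approx -4370.2$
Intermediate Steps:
$b = - \frac{265}{2}$ ($b = \frac{\left(-43 + \left(9 + 39\right)\right) \left(-69 + 16\right)}{2} = \frac{\left(-43 + 48\right) \left(-53\right)}{2} = \frac{5 \left(-53\right)}{2} = \frac{1}{2} \left(-265\right) = - \frac{265}{2} \approx -132.5$)
$b - 132 \left(32 - - \frac{8}{77}\right) = - \frac{265}{2} - 132 \left(32 - - \frac{8}{77}\right) = - \frac{265}{2} - 132 \left(32 + \frac{8}{77}\right) = - \frac{265}{2} - \frac{29664}{7} = - \frac{61183}{14}$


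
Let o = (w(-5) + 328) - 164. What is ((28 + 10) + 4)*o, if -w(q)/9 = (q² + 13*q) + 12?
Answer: 17472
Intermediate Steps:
w(q) = -108 - 117*q - 9*q² (w(q) = -9*((q² + 13*q) + 12) = -9*(12 + q² + 13*q) = -108 - 117*q - 9*q²)
o = 416 (o = ((-108 - 117*(-5) - 9*(-5)²) + 328) - 164 = ((-108 + 585 - 9*25) + 328) - 164 = ((-108 + 585 - 225) + 328) - 164 = (252 + 328) - 164 = 580 - 164 = 416)
((28 + 10) + 4)*o = ((28 + 10) + 4)*416 = (38 + 4)*416 = 42*416 = 17472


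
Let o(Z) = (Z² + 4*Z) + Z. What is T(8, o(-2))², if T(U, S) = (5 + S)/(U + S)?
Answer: ¼ ≈ 0.25000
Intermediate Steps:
o(Z) = Z² + 5*Z
T(U, S) = (5 + S)/(S + U)
T(8, o(-2))² = ((5 - 2*(5 - 2))/(-2*(5 - 2) + 8))² = ((5 - 2*3)/(-2*3 + 8))² = ((5 - 6)/(-6 + 8))² = (-1/2)² = ((½)*(-1))² = (-½)² = ¼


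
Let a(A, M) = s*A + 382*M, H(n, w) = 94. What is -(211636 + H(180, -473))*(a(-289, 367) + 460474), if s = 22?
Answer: -125833256300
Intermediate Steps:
a(A, M) = 22*A + 382*M
-(211636 + H(180, -473))*(a(-289, 367) + 460474) = -(211636 + 94)*((22*(-289) + 382*367) + 460474) = -211730*((-6358 + 140194) + 460474) = -211730*(133836 + 460474) = -211730*594310 = -1*125833256300 = -125833256300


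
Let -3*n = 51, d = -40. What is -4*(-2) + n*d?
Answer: 688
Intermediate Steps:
n = -17 (n = -⅓*51 = -17)
-4*(-2) + n*d = -4*(-2) - 17*(-40) = 8 + 680 = 688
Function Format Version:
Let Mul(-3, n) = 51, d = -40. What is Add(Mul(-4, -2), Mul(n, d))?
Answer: 688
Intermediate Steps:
n = -17 (n = Mul(Rational(-1, 3), 51) = -17)
Add(Mul(-4, -2), Mul(n, d)) = Add(Mul(-4, -2), Mul(-17, -40)) = Add(8, 680) = 688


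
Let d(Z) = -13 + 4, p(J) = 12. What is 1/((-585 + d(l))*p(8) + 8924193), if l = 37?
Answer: 1/8917065 ≈ 1.1214e-7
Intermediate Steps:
d(Z) = -9
1/((-585 + d(l))*p(8) + 8924193) = 1/((-585 - 9)*12 + 8924193) = 1/(-594*12 + 8924193) = 1/(-7128 + 8924193) = 1/8917065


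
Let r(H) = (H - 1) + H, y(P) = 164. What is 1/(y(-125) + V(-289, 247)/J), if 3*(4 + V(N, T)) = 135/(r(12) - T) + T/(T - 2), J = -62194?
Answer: 1462802880/239899763221 ≈ 0.0060976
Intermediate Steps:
r(H) = -1 + 2*H (r(H) = (-1 + H) + H = -1 + 2*H)
V(N, T) = -4 + 45/(23 - T) + T/(3*(-2 + T)) (V(N, T) = -4 + (135/((-1 + 2*12) - T) + T/(T - 2))/3 = -4 + (135/((-1 + 24) - T) + T/(-2 + T))/3 = -4 + (135/(23 - T) + T/(-2 + T))/3 = -4 + (45/(23 - T) + T/(3*(-2 + T))) = -4 + 45/(23 - T) + T/(3*(-2 + T)))
1/(y(-125) + V(-289, 247)/J) = 1/(164 + ((-282 - 11*247² + 142*247)/(3*(46 + 247² - 25*247)))/(-62194)) = 1/(164 + ((-282 - 11*61009 + 35074)/(3*(46 + 61009 - 6175)))*(-1/62194)) = 1/(164 + ((⅓)*(-282 - 671099 + 35074)/54880)*(-1/62194)) = 1/(164 + ((⅓)*(1/54880)*(-636307))*(-1/62194)) = 1/(164 - 90901/23520*(-1/62194)) = 1/(164 + 90901/1462802880) = 1/(239899763221/1462802880) = 1462802880/239899763221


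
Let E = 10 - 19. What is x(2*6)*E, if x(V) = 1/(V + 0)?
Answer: -¾ ≈ -0.75000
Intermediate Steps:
x(V) = 1/V
E = -9
x(2*6)*E = -9/(2*6) = -9/12 = (1/12)*(-9) = -¾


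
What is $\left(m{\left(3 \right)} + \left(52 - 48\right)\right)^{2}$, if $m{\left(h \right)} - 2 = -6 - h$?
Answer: $9$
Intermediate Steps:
$m{\left(h \right)} = -4 - h$ ($m{\left(h \right)} = 2 - \left(6 + h\right) = -4 - h$)
$\left(m{\left(3 \right)} + \left(52 - 48\right)\right)^{2} = \left(\left(-4 - 3\right) + \left(52 - 48\right)\right)^{2} = \left(-7 + 4\right)^{2} = \left(-3\right)^{2} = 9$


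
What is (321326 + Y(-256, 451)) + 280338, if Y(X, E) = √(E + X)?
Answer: 601664 + √195 ≈ 6.0168e+5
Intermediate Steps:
(321326 + Y(-256, 451)) + 280338 = (321326 + √(451 - 256)) + 280338 = (321326 + √195) + 280338 = 601664 + √195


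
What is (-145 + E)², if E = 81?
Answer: 4096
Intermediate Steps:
(-145 + E)² = (-145 + 81)² = (-64)² = 4096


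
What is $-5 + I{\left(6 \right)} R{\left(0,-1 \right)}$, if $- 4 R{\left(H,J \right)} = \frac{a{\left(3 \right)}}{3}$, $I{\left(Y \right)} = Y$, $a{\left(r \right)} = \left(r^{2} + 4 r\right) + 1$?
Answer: $-16$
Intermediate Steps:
$a{\left(r \right)} = 1 + r^{2} + 4 r$
$R{\left(H,J \right)} = - \frac{11}{6}$ ($R{\left(H,J \right)} = - \frac{\left(1 + 3^{2} + 4 \cdot 3\right) \frac{1}{3}}{4} = - \frac{\left(1 + 9 + 12\right) \frac{1}{3}}{4} = - \frac{22 \cdot \frac{1}{3}}{4} = \left(- \frac{1}{4}\right) \frac{22}{3} = - \frac{11}{6}$)
$-5 + I{\left(6 \right)} R{\left(0,-1 \right)} = -5 + 6 \left(- \frac{11}{6}\right) = -5 - 11 = -16$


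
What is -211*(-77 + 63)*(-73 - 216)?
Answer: -853706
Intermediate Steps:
-211*(-77 + 63)*(-73 - 216) = -(-2954)*(-289) = -211*4046 = -853706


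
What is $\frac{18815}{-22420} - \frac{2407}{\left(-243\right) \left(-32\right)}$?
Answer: $- \frac{10013519}{8716896} \approx -1.1487$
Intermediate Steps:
$\frac{18815}{-22420} - \frac{2407}{\left(-243\right) \left(-32\right)} = 18815 \left(- \frac{1}{22420}\right) - \frac{2407}{7776} = - \frac{3763}{4484} - \frac{2407}{7776} = - \frac{10013519}{8716896}$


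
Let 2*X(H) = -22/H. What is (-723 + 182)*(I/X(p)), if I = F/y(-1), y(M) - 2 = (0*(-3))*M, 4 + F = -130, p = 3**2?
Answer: -326223/11 ≈ -29657.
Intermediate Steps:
p = 9
F = -134 (F = -4 - 130 = -134)
y(M) = 2 (y(M) = 2 + (0*(-3))*M = 2 + 0*M = 2 + 0 = 2)
X(H) = -11/H (X(H) = (-22/H)/2 = -11/H)
I = -67 (I = -134/2 = -134*1/2 = -67)
(-723 + 182)*(I/X(p)) = (-723 + 182)*(-67/((-11/9))) = -(-36247)/((-11*1/9)) = -(-36247)/(-11/9) = -(-36247)*(-9)/11 = -541*603/11 = -326223/11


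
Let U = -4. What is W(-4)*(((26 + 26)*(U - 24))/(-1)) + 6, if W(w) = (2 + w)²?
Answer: 5830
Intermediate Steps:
W(-4)*(((26 + 26)*(U - 24))/(-1)) + 6 = (2 - 4)²*(((26 + 26)*(-4 - 24))/(-1)) + 6 = (-2)²*((52*(-28))*(-1)) + 6 = 4*(-1456*(-1)) + 6 = 4*1456 + 6 = 5824 + 6 = 5830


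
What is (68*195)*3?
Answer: 39780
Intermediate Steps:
(68*195)*3 = 13260*3 = 39780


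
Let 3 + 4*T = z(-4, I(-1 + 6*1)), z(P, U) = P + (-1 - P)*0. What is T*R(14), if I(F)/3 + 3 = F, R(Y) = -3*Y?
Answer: 147/2 ≈ 73.500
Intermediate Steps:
I(F) = -9 + 3*F
z(P, U) = P (z(P, U) = P + 0 = P)
T = -7/4 (T = -¾ + (¼)*(-4) = -¾ - 1 = -7/4 ≈ -1.7500)
T*R(14) = -(-21)*14/4 = -7/4*(-42) = 147/2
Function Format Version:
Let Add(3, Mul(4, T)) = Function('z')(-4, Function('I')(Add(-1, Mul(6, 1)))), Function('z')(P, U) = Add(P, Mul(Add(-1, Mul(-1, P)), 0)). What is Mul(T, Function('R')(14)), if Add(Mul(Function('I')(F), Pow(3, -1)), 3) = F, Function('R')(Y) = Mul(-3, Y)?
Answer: Rational(147, 2) ≈ 73.500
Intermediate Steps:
Function('I')(F) = Add(-9, Mul(3, F))
Function('z')(P, U) = P (Function('z')(P, U) = Add(P, 0) = P)
T = Rational(-7, 4) (T = Add(Rational(-3, 4), Mul(Rational(1, 4), -4)) = Add(Rational(-3, 4), -1) = Rational(-7, 4) ≈ -1.7500)
Mul(T, Function('R')(14)) = Mul(Rational(-7, 4), Mul(-3, 14)) = Mul(Rational(-7, 4), -42) = Rational(147, 2)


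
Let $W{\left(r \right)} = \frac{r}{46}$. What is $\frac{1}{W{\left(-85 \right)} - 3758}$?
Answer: $- \frac{46}{172953} \approx -0.00026597$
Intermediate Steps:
$W{\left(r \right)} = \frac{r}{46}$ ($W{\left(r \right)} = r \frac{1}{46} = \frac{r}{46}$)
$\frac{1}{W{\left(-85 \right)} - 3758} = \frac{1}{\frac{1}{46} \left(-85\right) - 3758} = \frac{1}{- \frac{85}{46} - 3758} = \frac{1}{- \frac{172953}{46}} = - \frac{46}{172953}$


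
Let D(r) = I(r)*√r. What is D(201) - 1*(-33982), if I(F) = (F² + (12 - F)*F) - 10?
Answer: 33982 + 2402*√201 ≈ 68036.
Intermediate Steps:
I(F) = -10 + F² + F*(12 - F) (I(F) = (F² + F*(12 - F)) - 10 = -10 + F² + F*(12 - F))
D(r) = √r*(-10 + 12*r) (D(r) = (-10 + 12*r)*√r = √r*(-10 + 12*r))
D(201) - 1*(-33982) = √201*(-10 + 12*201) - 1*(-33982) = √201*(-10 + 2412) + 33982 = √201*2402 + 33982 = 2402*√201 + 33982 = 33982 + 2402*√201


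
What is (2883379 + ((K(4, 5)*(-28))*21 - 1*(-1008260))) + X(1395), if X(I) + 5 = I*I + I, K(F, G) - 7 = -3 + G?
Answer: 5833762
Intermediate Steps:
K(F, G) = 4 + G (K(F, G) = 7 + (-3 + G) = 4 + G)
X(I) = -5 + I + I**2 (X(I) = -5 + (I*I + I) = -5 + (I**2 + I) = -5 + (I + I**2) = -5 + I + I**2)
(2883379 + ((K(4, 5)*(-28))*21 - 1*(-1008260))) + X(1395) = (2883379 + (((4 + 5)*(-28))*21 - 1*(-1008260))) + (-5 + 1395 + 1395**2) = (2883379 + ((9*(-28))*21 + 1008260)) + (-5 + 1395 + 1946025) = (2883379 + (-252*21 + 1008260)) + 1947415 = (2883379 + (-5292 + 1008260)) + 1947415 = (2883379 + 1002968) + 1947415 = 3886347 + 1947415 = 5833762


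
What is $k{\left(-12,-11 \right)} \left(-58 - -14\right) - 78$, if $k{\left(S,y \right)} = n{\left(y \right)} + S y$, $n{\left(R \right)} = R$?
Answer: $-5402$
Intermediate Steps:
$k{\left(S,y \right)} = y + S y$
$k{\left(-12,-11 \right)} \left(-58 - -14\right) - 78 = - 11 \left(1 - 12\right) \left(-58 - -14\right) - 78 = \left(-11\right) \left(-11\right) \left(-58 + 14\right) - 78 = 121 \left(-44\right) - 78 = -5324 - 78 = -5402$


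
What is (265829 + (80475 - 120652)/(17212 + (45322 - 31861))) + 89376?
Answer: 10895162788/30673 ≈ 3.5520e+5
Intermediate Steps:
(265829 + (80475 - 120652)/(17212 + (45322 - 31861))) + 89376 = (265829 - 40177/(17212 + 13461)) + 89376 = (265829 - 40177/30673) + 89376 = 8153732740/30673 + 89376 = 10895162788/30673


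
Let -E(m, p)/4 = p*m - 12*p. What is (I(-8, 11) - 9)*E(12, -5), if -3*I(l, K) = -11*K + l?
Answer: 0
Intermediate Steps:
I(l, K) = -l/3 + 11*K/3 (I(l, K) = -(-11*K + l)/3 = -(l - 11*K)/3 = -l/3 + 11*K/3)
E(m, p) = 48*p - 4*m*p (E(m, p) = -4*(p*m - 12*p) = -4*(m*p - 12*p) = -4*(-12*p + m*p) = 48*p - 4*m*p)
(I(-8, 11) - 9)*E(12, -5) = ((-⅓*(-8) + (11/3)*11) - 9)*(4*(-5)*(12 - 1*12)) = ((8/3 + 121/3) - 9)*(4*(-5)*(12 - 12)) = (43 - 9)*(4*(-5)*0) = 34*0 = 0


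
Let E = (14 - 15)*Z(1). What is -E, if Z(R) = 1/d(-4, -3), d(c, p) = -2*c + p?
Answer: ⅕ ≈ 0.20000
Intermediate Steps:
d(c, p) = p - 2*c
Z(R) = ⅕ (Z(R) = 1/(-3 - 2*(-4)) = 1/(-3 + 8) = 1/5 = ⅕)
E = -⅕ (E = (14 - 15)*(⅕) = -1*⅕ = -⅕ ≈ -0.20000)
-E = -1*(-⅕) = ⅕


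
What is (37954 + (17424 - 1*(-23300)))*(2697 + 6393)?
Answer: 715183020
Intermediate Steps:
(37954 + (17424 - 1*(-23300)))*(2697 + 6393) = (37954 + (17424 + 23300))*9090 = (37954 + 40724)*9090 = 78678*9090 = 715183020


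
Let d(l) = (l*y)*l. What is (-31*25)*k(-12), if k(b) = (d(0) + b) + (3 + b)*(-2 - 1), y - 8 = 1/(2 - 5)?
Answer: -11625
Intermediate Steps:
y = 23/3 (y = 8 + 1/(2 - 5) = 8 + 1/(-3) = 8 - ⅓ = 23/3 ≈ 7.6667)
d(l) = 23*l²/3 (d(l) = (l*(23/3))*l = (23*l/3)*l = 23*l²/3)
k(b) = -9 - 2*b (k(b) = ((23/3)*0² + b) + (3 + b)*(-2 - 1) = ((23/3)*0 + b) + (3 + b)*(-3) = (0 + b) + (-9 - 3*b) = b + (-9 - 3*b) = -9 - 2*b)
(-31*25)*k(-12) = (-31*25)*(-9 - 2*(-12)) = -775*(-9 + 24) = -775*15 = -11625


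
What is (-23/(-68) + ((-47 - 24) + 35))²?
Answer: 5880625/4624 ≈ 1271.8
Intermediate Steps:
(-23/(-68) + ((-47 - 24) + 35))² = (-23*(-1/68) + (-71 + 35))² = (23/68 - 36)² = (-2425/68)² = 5880625/4624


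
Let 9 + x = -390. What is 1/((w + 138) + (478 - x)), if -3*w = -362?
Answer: 3/3407 ≈ 0.00088054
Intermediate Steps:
x = -399 (x = -9 - 390 = -399)
w = 362/3 (w = -⅓*(-362) = 362/3 ≈ 120.67)
1/((w + 138) + (478 - x)) = 1/((362/3 + 138) + (478 - 1*(-399))) = 1/(776/3 + (478 + 399)) = 1/(776/3 + 877) = 1/(3407/3) = 3/3407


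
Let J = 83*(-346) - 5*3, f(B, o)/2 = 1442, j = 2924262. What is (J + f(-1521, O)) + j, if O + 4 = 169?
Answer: 2898413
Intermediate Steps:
O = 165 (O = -4 + 169 = 165)
f(B, o) = 2884 (f(B, o) = 2*1442 = 2884)
J = -28733 (J = -28718 - 15 = -28733)
(J + f(-1521, O)) + j = (-28733 + 2884) + 2924262 = -25849 + 2924262 = 2898413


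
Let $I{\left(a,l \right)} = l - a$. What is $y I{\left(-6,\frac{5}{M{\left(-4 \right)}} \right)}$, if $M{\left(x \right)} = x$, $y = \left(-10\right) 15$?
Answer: $- \frac{1425}{2} \approx -712.5$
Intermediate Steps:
$y = -150$
$y I{\left(-6,\frac{5}{M{\left(-4 \right)}} \right)} = - 150 \left(\frac{5}{-4} - -6\right) = - 150 \left(5 \left(- \frac{1}{4}\right) + 6\right) = - 150 \left(- \frac{5}{4} + 6\right) = \left(-150\right) \frac{19}{4} = - \frac{1425}{2}$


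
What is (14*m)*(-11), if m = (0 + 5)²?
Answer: -3850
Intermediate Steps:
m = 25 (m = 5² = 25)
(14*m)*(-11) = (14*25)*(-11) = 350*(-11) = -3850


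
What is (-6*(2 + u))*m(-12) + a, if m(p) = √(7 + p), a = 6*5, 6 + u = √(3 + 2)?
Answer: 30 - 30*I + 24*I*√5 ≈ 30.0 + 23.666*I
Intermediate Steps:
u = -6 + √5 (u = -6 + √(3 + 2) = -6 + √5 ≈ -3.7639)
a = 30
(-6*(2 + u))*m(-12) + a = (-6*(2 + (-6 + √5)))*√(7 - 12) + 30 = (-6*(-4 + √5))*√(-5) + 30 = (24 - 6*√5)*(I*√5) + 30 = I*√5*(24 - 6*√5) + 30 = 30 + I*√5*(24 - 6*√5)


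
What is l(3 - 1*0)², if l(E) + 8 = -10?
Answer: 324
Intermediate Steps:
l(E) = -18 (l(E) = -8 - 10 = -18)
l(3 - 1*0)² = (-18)² = 324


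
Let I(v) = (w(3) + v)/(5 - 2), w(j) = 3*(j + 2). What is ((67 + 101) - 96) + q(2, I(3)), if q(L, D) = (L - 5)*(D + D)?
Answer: 36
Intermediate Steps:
w(j) = 6 + 3*j (w(j) = 3*(2 + j) = 6 + 3*j)
I(v) = 5 + v/3 (I(v) = ((6 + 3*3) + v)/(5 - 2) = ((6 + 9) + v)/3 = (15 + v)*(⅓) = 5 + v/3)
q(L, D) = 2*D*(-5 + L) (q(L, D) = (-5 + L)*(2*D) = 2*D*(-5 + L))
((67 + 101) - 96) + q(2, I(3)) = ((67 + 101) - 96) + 2*(5 + (⅓)*3)*(-5 + 2) = (168 - 96) + 2*(5 + 1)*(-3) = 72 + 2*6*(-3) = 72 - 36 = 36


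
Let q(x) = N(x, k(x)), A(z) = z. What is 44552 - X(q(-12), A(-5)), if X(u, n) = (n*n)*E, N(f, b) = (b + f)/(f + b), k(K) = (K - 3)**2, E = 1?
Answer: 44527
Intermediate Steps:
k(K) = (-3 + K)**2
N(f, b) = 1 (N(f, b) = (b + f)/(b + f) = 1)
q(x) = 1
X(u, n) = n**2 (X(u, n) = (n*n)*1 = n**2*1 = n**2)
44552 - X(q(-12), A(-5)) = 44552 - 1*(-5)**2 = 44552 - 1*25 = 44552 - 25 = 44527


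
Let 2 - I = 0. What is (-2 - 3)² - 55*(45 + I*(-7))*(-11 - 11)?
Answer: 37535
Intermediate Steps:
I = 2 (I = 2 - 1*0 = 2 + 0 = 2)
(-2 - 3)² - 55*(45 + I*(-7))*(-11 - 11) = (-2 - 3)² - 55*(45 + 2*(-7))*(-11 - 11) = (-5)² - 55*(45 - 14)*(-22) = 25 - 1705*(-22) = 25 - 55*(-682) = 25 + 37510 = 37535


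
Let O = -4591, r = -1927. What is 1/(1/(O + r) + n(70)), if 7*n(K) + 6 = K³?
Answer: 45626/2235634885 ≈ 2.0409e-5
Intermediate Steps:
n(K) = -6/7 + K³/7
1/(1/(O + r) + n(70)) = 1/(1/(-4591 - 1927) + (-6/7 + (⅐)*70³)) = 1/(1/(-6518) + (-6/7 + (⅐)*343000)) = 1/(-1/6518 + (-6/7 + 49000)) = 1/(-1/6518 + 342994/7) = 1/(2235634885/45626) = 45626/2235634885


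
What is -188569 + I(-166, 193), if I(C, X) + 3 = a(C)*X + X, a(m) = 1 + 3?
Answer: -187607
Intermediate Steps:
a(m) = 4
I(C, X) = -3 + 5*X (I(C, X) = -3 + (4*X + X) = -3 + 5*X)
-188569 + I(-166, 193) = -188569 + (-3 + 5*193) = -188569 + (-3 + 965) = -188569 + 962 = -187607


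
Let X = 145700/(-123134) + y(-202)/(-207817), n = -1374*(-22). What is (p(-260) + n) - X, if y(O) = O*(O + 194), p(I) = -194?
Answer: 384290334884848/12794669239 ≈ 30035.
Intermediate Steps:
y(O) = O*(194 + O)
n = 30228
X = -15238960722/12794669239 (X = 145700/(-123134) - 202*(194 - 202)/(-207817) = 145700*(-1/123134) - 202*(-8)*(-1/207817) = -72850/61567 + 1616*(-1/207817) = -72850/61567 - 1616/207817 = -15238960722/12794669239 ≈ -1.1910)
(p(-260) + n) - X = (-194 + 30228) - 1*(-15238960722/12794669239) = 30034 + 15238960722/12794669239 = 384290334884848/12794669239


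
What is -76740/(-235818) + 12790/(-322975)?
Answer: 725632976/2538777285 ≈ 0.28582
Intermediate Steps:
-76740/(-235818) + 12790/(-322975) = -76740*(-1/235818) + 12790*(-1/322975) = 12790/39303 - 2558/64595 = 725632976/2538777285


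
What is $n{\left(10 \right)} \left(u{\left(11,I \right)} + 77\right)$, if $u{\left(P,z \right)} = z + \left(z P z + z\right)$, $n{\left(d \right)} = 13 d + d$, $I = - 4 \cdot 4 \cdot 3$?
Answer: $3545500$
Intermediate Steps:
$I = -48$ ($I = \left(-4\right) 12 = -48$)
$n{\left(d \right)} = 14 d$
$u{\left(P,z \right)} = 2 z + P z^{2}$ ($u{\left(P,z \right)} = z + \left(P z z + z\right) = z + \left(P z^{2} + z\right) = z + \left(z + P z^{2}\right) = 2 z + P z^{2}$)
$n{\left(10 \right)} \left(u{\left(11,I \right)} + 77\right) = 14 \cdot 10 \left(- 48 \left(2 + 11 \left(-48\right)\right) + 77\right) = 140 \left(- 48 \left(2 - 528\right) + 77\right) = 140 \left(\left(-48\right) \left(-526\right) + 77\right) = 140 \left(25248 + 77\right) = 140 \cdot 25325 = 3545500$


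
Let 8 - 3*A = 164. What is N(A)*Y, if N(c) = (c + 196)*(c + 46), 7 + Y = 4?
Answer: 2592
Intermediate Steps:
Y = -3 (Y = -7 + 4 = -3)
A = -52 (A = 8/3 - ⅓*164 = 8/3 - 164/3 = -52)
N(c) = (46 + c)*(196 + c) (N(c) = (196 + c)*(46 + c) = (46 + c)*(196 + c))
N(A)*Y = (9016 + (-52)² + 242*(-52))*(-3) = (9016 + 2704 - 12584)*(-3) = -864*(-3) = 2592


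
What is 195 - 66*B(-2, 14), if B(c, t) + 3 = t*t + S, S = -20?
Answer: -11223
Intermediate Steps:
B(c, t) = -23 + t**2 (B(c, t) = -3 + (t*t - 20) = -3 + (t**2 - 20) = -3 + (-20 + t**2) = -23 + t**2)
195 - 66*B(-2, 14) = 195 - 66*(-23 + 14**2) = 195 - 66*(-23 + 196) = 195 - 66*173 = 195 - 11418 = -11223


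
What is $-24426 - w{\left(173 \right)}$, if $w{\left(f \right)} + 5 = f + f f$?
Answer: $-54523$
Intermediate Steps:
$w{\left(f \right)} = -5 + f + f^{2}$ ($w{\left(f \right)} = -5 + \left(f + f f\right) = -5 + \left(f + f^{2}\right) = -5 + f + f^{2}$)
$-24426 - w{\left(173 \right)} = -24426 - \left(-5 + 173 + 173^{2}\right) = -24426 - \left(-5 + 173 + 29929\right) = -24426 - 30097 = -54523$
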